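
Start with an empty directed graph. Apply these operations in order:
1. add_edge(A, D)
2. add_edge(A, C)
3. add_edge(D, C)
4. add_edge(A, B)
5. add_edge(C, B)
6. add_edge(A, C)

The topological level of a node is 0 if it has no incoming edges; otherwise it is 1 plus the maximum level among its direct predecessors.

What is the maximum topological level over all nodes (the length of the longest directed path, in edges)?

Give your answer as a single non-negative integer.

Op 1: add_edge(A, D). Edges now: 1
Op 2: add_edge(A, C). Edges now: 2
Op 3: add_edge(D, C). Edges now: 3
Op 4: add_edge(A, B). Edges now: 4
Op 5: add_edge(C, B). Edges now: 5
Op 6: add_edge(A, C) (duplicate, no change). Edges now: 5
Compute levels (Kahn BFS):
  sources (in-degree 0): A
  process A: level=0
    A->B: in-degree(B)=1, level(B)>=1
    A->C: in-degree(C)=1, level(C)>=1
    A->D: in-degree(D)=0, level(D)=1, enqueue
  process D: level=1
    D->C: in-degree(C)=0, level(C)=2, enqueue
  process C: level=2
    C->B: in-degree(B)=0, level(B)=3, enqueue
  process B: level=3
All levels: A:0, B:3, C:2, D:1
max level = 3

Answer: 3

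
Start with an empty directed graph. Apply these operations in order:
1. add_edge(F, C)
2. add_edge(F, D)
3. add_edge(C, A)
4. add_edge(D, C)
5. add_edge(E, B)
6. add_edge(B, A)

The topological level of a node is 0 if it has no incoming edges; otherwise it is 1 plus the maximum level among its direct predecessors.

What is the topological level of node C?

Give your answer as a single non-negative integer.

Op 1: add_edge(F, C). Edges now: 1
Op 2: add_edge(F, D). Edges now: 2
Op 3: add_edge(C, A). Edges now: 3
Op 4: add_edge(D, C). Edges now: 4
Op 5: add_edge(E, B). Edges now: 5
Op 6: add_edge(B, A). Edges now: 6
Compute levels (Kahn BFS):
  sources (in-degree 0): E, F
  process E: level=0
    E->B: in-degree(B)=0, level(B)=1, enqueue
  process F: level=0
    F->C: in-degree(C)=1, level(C)>=1
    F->D: in-degree(D)=0, level(D)=1, enqueue
  process B: level=1
    B->A: in-degree(A)=1, level(A)>=2
  process D: level=1
    D->C: in-degree(C)=0, level(C)=2, enqueue
  process C: level=2
    C->A: in-degree(A)=0, level(A)=3, enqueue
  process A: level=3
All levels: A:3, B:1, C:2, D:1, E:0, F:0
level(C) = 2

Answer: 2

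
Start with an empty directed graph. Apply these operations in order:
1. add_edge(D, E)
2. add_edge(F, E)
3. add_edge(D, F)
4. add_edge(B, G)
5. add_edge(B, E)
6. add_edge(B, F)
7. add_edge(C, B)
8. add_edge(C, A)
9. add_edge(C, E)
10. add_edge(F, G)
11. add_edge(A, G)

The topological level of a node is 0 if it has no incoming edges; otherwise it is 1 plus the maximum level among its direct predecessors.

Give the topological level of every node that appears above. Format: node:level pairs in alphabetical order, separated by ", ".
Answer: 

Answer: A:1, B:1, C:0, D:0, E:3, F:2, G:3

Derivation:
Op 1: add_edge(D, E). Edges now: 1
Op 2: add_edge(F, E). Edges now: 2
Op 3: add_edge(D, F). Edges now: 3
Op 4: add_edge(B, G). Edges now: 4
Op 5: add_edge(B, E). Edges now: 5
Op 6: add_edge(B, F). Edges now: 6
Op 7: add_edge(C, B). Edges now: 7
Op 8: add_edge(C, A). Edges now: 8
Op 9: add_edge(C, E). Edges now: 9
Op 10: add_edge(F, G). Edges now: 10
Op 11: add_edge(A, G). Edges now: 11
Compute levels (Kahn BFS):
  sources (in-degree 0): C, D
  process C: level=0
    C->A: in-degree(A)=0, level(A)=1, enqueue
    C->B: in-degree(B)=0, level(B)=1, enqueue
    C->E: in-degree(E)=3, level(E)>=1
  process D: level=0
    D->E: in-degree(E)=2, level(E)>=1
    D->F: in-degree(F)=1, level(F)>=1
  process A: level=1
    A->G: in-degree(G)=2, level(G)>=2
  process B: level=1
    B->E: in-degree(E)=1, level(E)>=2
    B->F: in-degree(F)=0, level(F)=2, enqueue
    B->G: in-degree(G)=1, level(G)>=2
  process F: level=2
    F->E: in-degree(E)=0, level(E)=3, enqueue
    F->G: in-degree(G)=0, level(G)=3, enqueue
  process E: level=3
  process G: level=3
All levels: A:1, B:1, C:0, D:0, E:3, F:2, G:3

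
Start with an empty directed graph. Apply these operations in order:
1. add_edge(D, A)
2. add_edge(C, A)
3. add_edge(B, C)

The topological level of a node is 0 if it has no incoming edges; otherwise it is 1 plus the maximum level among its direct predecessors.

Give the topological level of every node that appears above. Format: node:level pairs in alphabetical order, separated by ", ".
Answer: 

Op 1: add_edge(D, A). Edges now: 1
Op 2: add_edge(C, A). Edges now: 2
Op 3: add_edge(B, C). Edges now: 3
Compute levels (Kahn BFS):
  sources (in-degree 0): B, D
  process B: level=0
    B->C: in-degree(C)=0, level(C)=1, enqueue
  process D: level=0
    D->A: in-degree(A)=1, level(A)>=1
  process C: level=1
    C->A: in-degree(A)=0, level(A)=2, enqueue
  process A: level=2
All levels: A:2, B:0, C:1, D:0

Answer: A:2, B:0, C:1, D:0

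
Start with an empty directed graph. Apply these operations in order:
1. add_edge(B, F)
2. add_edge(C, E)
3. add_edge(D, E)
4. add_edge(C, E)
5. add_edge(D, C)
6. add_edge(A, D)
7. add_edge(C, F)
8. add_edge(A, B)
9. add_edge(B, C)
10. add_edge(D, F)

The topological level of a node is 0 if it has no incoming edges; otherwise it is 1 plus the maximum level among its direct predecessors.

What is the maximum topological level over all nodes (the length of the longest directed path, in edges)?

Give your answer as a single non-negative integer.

Op 1: add_edge(B, F). Edges now: 1
Op 2: add_edge(C, E). Edges now: 2
Op 3: add_edge(D, E). Edges now: 3
Op 4: add_edge(C, E) (duplicate, no change). Edges now: 3
Op 5: add_edge(D, C). Edges now: 4
Op 6: add_edge(A, D). Edges now: 5
Op 7: add_edge(C, F). Edges now: 6
Op 8: add_edge(A, B). Edges now: 7
Op 9: add_edge(B, C). Edges now: 8
Op 10: add_edge(D, F). Edges now: 9
Compute levels (Kahn BFS):
  sources (in-degree 0): A
  process A: level=0
    A->B: in-degree(B)=0, level(B)=1, enqueue
    A->D: in-degree(D)=0, level(D)=1, enqueue
  process B: level=1
    B->C: in-degree(C)=1, level(C)>=2
    B->F: in-degree(F)=2, level(F)>=2
  process D: level=1
    D->C: in-degree(C)=0, level(C)=2, enqueue
    D->E: in-degree(E)=1, level(E)>=2
    D->F: in-degree(F)=1, level(F)>=2
  process C: level=2
    C->E: in-degree(E)=0, level(E)=3, enqueue
    C->F: in-degree(F)=0, level(F)=3, enqueue
  process E: level=3
  process F: level=3
All levels: A:0, B:1, C:2, D:1, E:3, F:3
max level = 3

Answer: 3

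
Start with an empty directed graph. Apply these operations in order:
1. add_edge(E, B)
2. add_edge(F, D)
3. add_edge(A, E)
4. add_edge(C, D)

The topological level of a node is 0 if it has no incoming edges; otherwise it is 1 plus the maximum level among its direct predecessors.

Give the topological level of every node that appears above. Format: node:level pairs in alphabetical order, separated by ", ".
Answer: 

Op 1: add_edge(E, B). Edges now: 1
Op 2: add_edge(F, D). Edges now: 2
Op 3: add_edge(A, E). Edges now: 3
Op 4: add_edge(C, D). Edges now: 4
Compute levels (Kahn BFS):
  sources (in-degree 0): A, C, F
  process A: level=0
    A->E: in-degree(E)=0, level(E)=1, enqueue
  process C: level=0
    C->D: in-degree(D)=1, level(D)>=1
  process F: level=0
    F->D: in-degree(D)=0, level(D)=1, enqueue
  process E: level=1
    E->B: in-degree(B)=0, level(B)=2, enqueue
  process D: level=1
  process B: level=2
All levels: A:0, B:2, C:0, D:1, E:1, F:0

Answer: A:0, B:2, C:0, D:1, E:1, F:0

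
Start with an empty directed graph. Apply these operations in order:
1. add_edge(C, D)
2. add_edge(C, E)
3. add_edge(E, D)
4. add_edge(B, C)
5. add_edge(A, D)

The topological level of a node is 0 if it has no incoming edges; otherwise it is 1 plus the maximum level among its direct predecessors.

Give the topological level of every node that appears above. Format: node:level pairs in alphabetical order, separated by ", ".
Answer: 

Op 1: add_edge(C, D). Edges now: 1
Op 2: add_edge(C, E). Edges now: 2
Op 3: add_edge(E, D). Edges now: 3
Op 4: add_edge(B, C). Edges now: 4
Op 5: add_edge(A, D). Edges now: 5
Compute levels (Kahn BFS):
  sources (in-degree 0): A, B
  process A: level=0
    A->D: in-degree(D)=2, level(D)>=1
  process B: level=0
    B->C: in-degree(C)=0, level(C)=1, enqueue
  process C: level=1
    C->D: in-degree(D)=1, level(D)>=2
    C->E: in-degree(E)=0, level(E)=2, enqueue
  process E: level=2
    E->D: in-degree(D)=0, level(D)=3, enqueue
  process D: level=3
All levels: A:0, B:0, C:1, D:3, E:2

Answer: A:0, B:0, C:1, D:3, E:2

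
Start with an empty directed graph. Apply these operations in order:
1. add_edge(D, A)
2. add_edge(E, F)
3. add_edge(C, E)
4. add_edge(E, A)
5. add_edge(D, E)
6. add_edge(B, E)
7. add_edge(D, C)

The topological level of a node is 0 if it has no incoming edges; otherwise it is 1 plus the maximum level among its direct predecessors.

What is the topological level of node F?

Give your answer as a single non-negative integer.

Answer: 3

Derivation:
Op 1: add_edge(D, A). Edges now: 1
Op 2: add_edge(E, F). Edges now: 2
Op 3: add_edge(C, E). Edges now: 3
Op 4: add_edge(E, A). Edges now: 4
Op 5: add_edge(D, E). Edges now: 5
Op 6: add_edge(B, E). Edges now: 6
Op 7: add_edge(D, C). Edges now: 7
Compute levels (Kahn BFS):
  sources (in-degree 0): B, D
  process B: level=0
    B->E: in-degree(E)=2, level(E)>=1
  process D: level=0
    D->A: in-degree(A)=1, level(A)>=1
    D->C: in-degree(C)=0, level(C)=1, enqueue
    D->E: in-degree(E)=1, level(E)>=1
  process C: level=1
    C->E: in-degree(E)=0, level(E)=2, enqueue
  process E: level=2
    E->A: in-degree(A)=0, level(A)=3, enqueue
    E->F: in-degree(F)=0, level(F)=3, enqueue
  process A: level=3
  process F: level=3
All levels: A:3, B:0, C:1, D:0, E:2, F:3
level(F) = 3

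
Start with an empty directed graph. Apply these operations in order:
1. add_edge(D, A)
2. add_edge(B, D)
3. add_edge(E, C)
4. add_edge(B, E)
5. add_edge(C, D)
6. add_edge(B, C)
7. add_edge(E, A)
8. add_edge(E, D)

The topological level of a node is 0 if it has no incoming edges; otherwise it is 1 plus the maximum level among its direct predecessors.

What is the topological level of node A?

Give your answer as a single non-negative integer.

Op 1: add_edge(D, A). Edges now: 1
Op 2: add_edge(B, D). Edges now: 2
Op 3: add_edge(E, C). Edges now: 3
Op 4: add_edge(B, E). Edges now: 4
Op 5: add_edge(C, D). Edges now: 5
Op 6: add_edge(B, C). Edges now: 6
Op 7: add_edge(E, A). Edges now: 7
Op 8: add_edge(E, D). Edges now: 8
Compute levels (Kahn BFS):
  sources (in-degree 0): B
  process B: level=0
    B->C: in-degree(C)=1, level(C)>=1
    B->D: in-degree(D)=2, level(D)>=1
    B->E: in-degree(E)=0, level(E)=1, enqueue
  process E: level=1
    E->A: in-degree(A)=1, level(A)>=2
    E->C: in-degree(C)=0, level(C)=2, enqueue
    E->D: in-degree(D)=1, level(D)>=2
  process C: level=2
    C->D: in-degree(D)=0, level(D)=3, enqueue
  process D: level=3
    D->A: in-degree(A)=0, level(A)=4, enqueue
  process A: level=4
All levels: A:4, B:0, C:2, D:3, E:1
level(A) = 4

Answer: 4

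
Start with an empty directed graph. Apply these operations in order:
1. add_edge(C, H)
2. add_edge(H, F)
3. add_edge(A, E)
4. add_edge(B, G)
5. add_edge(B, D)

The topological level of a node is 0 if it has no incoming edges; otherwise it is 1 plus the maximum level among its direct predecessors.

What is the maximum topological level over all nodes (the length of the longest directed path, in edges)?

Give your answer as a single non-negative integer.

Op 1: add_edge(C, H). Edges now: 1
Op 2: add_edge(H, F). Edges now: 2
Op 3: add_edge(A, E). Edges now: 3
Op 4: add_edge(B, G). Edges now: 4
Op 5: add_edge(B, D). Edges now: 5
Compute levels (Kahn BFS):
  sources (in-degree 0): A, B, C
  process A: level=0
    A->E: in-degree(E)=0, level(E)=1, enqueue
  process B: level=0
    B->D: in-degree(D)=0, level(D)=1, enqueue
    B->G: in-degree(G)=0, level(G)=1, enqueue
  process C: level=0
    C->H: in-degree(H)=0, level(H)=1, enqueue
  process E: level=1
  process D: level=1
  process G: level=1
  process H: level=1
    H->F: in-degree(F)=0, level(F)=2, enqueue
  process F: level=2
All levels: A:0, B:0, C:0, D:1, E:1, F:2, G:1, H:1
max level = 2

Answer: 2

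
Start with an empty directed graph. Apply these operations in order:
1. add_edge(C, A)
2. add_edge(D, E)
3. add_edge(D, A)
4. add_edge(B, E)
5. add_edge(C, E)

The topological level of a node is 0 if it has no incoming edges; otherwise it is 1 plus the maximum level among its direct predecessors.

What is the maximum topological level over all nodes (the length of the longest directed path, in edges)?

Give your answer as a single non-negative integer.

Op 1: add_edge(C, A). Edges now: 1
Op 2: add_edge(D, E). Edges now: 2
Op 3: add_edge(D, A). Edges now: 3
Op 4: add_edge(B, E). Edges now: 4
Op 5: add_edge(C, E). Edges now: 5
Compute levels (Kahn BFS):
  sources (in-degree 0): B, C, D
  process B: level=0
    B->E: in-degree(E)=2, level(E)>=1
  process C: level=0
    C->A: in-degree(A)=1, level(A)>=1
    C->E: in-degree(E)=1, level(E)>=1
  process D: level=0
    D->A: in-degree(A)=0, level(A)=1, enqueue
    D->E: in-degree(E)=0, level(E)=1, enqueue
  process A: level=1
  process E: level=1
All levels: A:1, B:0, C:0, D:0, E:1
max level = 1

Answer: 1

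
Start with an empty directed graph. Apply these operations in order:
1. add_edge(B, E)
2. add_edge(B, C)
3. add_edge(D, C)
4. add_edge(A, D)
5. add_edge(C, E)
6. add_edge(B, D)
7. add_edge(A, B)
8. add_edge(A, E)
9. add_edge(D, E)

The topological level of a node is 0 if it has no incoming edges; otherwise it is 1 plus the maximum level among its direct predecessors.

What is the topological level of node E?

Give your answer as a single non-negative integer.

Op 1: add_edge(B, E). Edges now: 1
Op 2: add_edge(B, C). Edges now: 2
Op 3: add_edge(D, C). Edges now: 3
Op 4: add_edge(A, D). Edges now: 4
Op 5: add_edge(C, E). Edges now: 5
Op 6: add_edge(B, D). Edges now: 6
Op 7: add_edge(A, B). Edges now: 7
Op 8: add_edge(A, E). Edges now: 8
Op 9: add_edge(D, E). Edges now: 9
Compute levels (Kahn BFS):
  sources (in-degree 0): A
  process A: level=0
    A->B: in-degree(B)=0, level(B)=1, enqueue
    A->D: in-degree(D)=1, level(D)>=1
    A->E: in-degree(E)=3, level(E)>=1
  process B: level=1
    B->C: in-degree(C)=1, level(C)>=2
    B->D: in-degree(D)=0, level(D)=2, enqueue
    B->E: in-degree(E)=2, level(E)>=2
  process D: level=2
    D->C: in-degree(C)=0, level(C)=3, enqueue
    D->E: in-degree(E)=1, level(E)>=3
  process C: level=3
    C->E: in-degree(E)=0, level(E)=4, enqueue
  process E: level=4
All levels: A:0, B:1, C:3, D:2, E:4
level(E) = 4

Answer: 4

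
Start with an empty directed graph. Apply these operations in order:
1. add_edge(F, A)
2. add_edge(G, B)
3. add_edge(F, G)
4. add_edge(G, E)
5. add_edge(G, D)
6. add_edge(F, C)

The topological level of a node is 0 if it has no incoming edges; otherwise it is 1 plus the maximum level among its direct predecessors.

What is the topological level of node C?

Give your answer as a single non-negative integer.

Op 1: add_edge(F, A). Edges now: 1
Op 2: add_edge(G, B). Edges now: 2
Op 3: add_edge(F, G). Edges now: 3
Op 4: add_edge(G, E). Edges now: 4
Op 5: add_edge(G, D). Edges now: 5
Op 6: add_edge(F, C). Edges now: 6
Compute levels (Kahn BFS):
  sources (in-degree 0): F
  process F: level=0
    F->A: in-degree(A)=0, level(A)=1, enqueue
    F->C: in-degree(C)=0, level(C)=1, enqueue
    F->G: in-degree(G)=0, level(G)=1, enqueue
  process A: level=1
  process C: level=1
  process G: level=1
    G->B: in-degree(B)=0, level(B)=2, enqueue
    G->D: in-degree(D)=0, level(D)=2, enqueue
    G->E: in-degree(E)=0, level(E)=2, enqueue
  process B: level=2
  process D: level=2
  process E: level=2
All levels: A:1, B:2, C:1, D:2, E:2, F:0, G:1
level(C) = 1

Answer: 1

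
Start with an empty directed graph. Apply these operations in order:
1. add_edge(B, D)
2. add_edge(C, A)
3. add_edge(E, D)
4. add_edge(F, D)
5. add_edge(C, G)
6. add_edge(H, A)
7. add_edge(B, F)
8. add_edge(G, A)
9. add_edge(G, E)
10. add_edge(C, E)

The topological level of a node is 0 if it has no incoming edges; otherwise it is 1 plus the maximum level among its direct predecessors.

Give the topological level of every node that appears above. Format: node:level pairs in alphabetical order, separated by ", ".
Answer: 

Op 1: add_edge(B, D). Edges now: 1
Op 2: add_edge(C, A). Edges now: 2
Op 3: add_edge(E, D). Edges now: 3
Op 4: add_edge(F, D). Edges now: 4
Op 5: add_edge(C, G). Edges now: 5
Op 6: add_edge(H, A). Edges now: 6
Op 7: add_edge(B, F). Edges now: 7
Op 8: add_edge(G, A). Edges now: 8
Op 9: add_edge(G, E). Edges now: 9
Op 10: add_edge(C, E). Edges now: 10
Compute levels (Kahn BFS):
  sources (in-degree 0): B, C, H
  process B: level=0
    B->D: in-degree(D)=2, level(D)>=1
    B->F: in-degree(F)=0, level(F)=1, enqueue
  process C: level=0
    C->A: in-degree(A)=2, level(A)>=1
    C->E: in-degree(E)=1, level(E)>=1
    C->G: in-degree(G)=0, level(G)=1, enqueue
  process H: level=0
    H->A: in-degree(A)=1, level(A)>=1
  process F: level=1
    F->D: in-degree(D)=1, level(D)>=2
  process G: level=1
    G->A: in-degree(A)=0, level(A)=2, enqueue
    G->E: in-degree(E)=0, level(E)=2, enqueue
  process A: level=2
  process E: level=2
    E->D: in-degree(D)=0, level(D)=3, enqueue
  process D: level=3
All levels: A:2, B:0, C:0, D:3, E:2, F:1, G:1, H:0

Answer: A:2, B:0, C:0, D:3, E:2, F:1, G:1, H:0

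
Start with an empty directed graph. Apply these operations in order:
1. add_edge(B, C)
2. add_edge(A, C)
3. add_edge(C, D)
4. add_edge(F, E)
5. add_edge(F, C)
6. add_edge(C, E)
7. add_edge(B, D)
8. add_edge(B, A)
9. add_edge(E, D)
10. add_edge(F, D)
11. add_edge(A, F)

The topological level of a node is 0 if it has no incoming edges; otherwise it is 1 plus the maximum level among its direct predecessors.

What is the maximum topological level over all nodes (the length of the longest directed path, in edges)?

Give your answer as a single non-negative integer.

Answer: 5

Derivation:
Op 1: add_edge(B, C). Edges now: 1
Op 2: add_edge(A, C). Edges now: 2
Op 3: add_edge(C, D). Edges now: 3
Op 4: add_edge(F, E). Edges now: 4
Op 5: add_edge(F, C). Edges now: 5
Op 6: add_edge(C, E). Edges now: 6
Op 7: add_edge(B, D). Edges now: 7
Op 8: add_edge(B, A). Edges now: 8
Op 9: add_edge(E, D). Edges now: 9
Op 10: add_edge(F, D). Edges now: 10
Op 11: add_edge(A, F). Edges now: 11
Compute levels (Kahn BFS):
  sources (in-degree 0): B
  process B: level=0
    B->A: in-degree(A)=0, level(A)=1, enqueue
    B->C: in-degree(C)=2, level(C)>=1
    B->D: in-degree(D)=3, level(D)>=1
  process A: level=1
    A->C: in-degree(C)=1, level(C)>=2
    A->F: in-degree(F)=0, level(F)=2, enqueue
  process F: level=2
    F->C: in-degree(C)=0, level(C)=3, enqueue
    F->D: in-degree(D)=2, level(D)>=3
    F->E: in-degree(E)=1, level(E)>=3
  process C: level=3
    C->D: in-degree(D)=1, level(D)>=4
    C->E: in-degree(E)=0, level(E)=4, enqueue
  process E: level=4
    E->D: in-degree(D)=0, level(D)=5, enqueue
  process D: level=5
All levels: A:1, B:0, C:3, D:5, E:4, F:2
max level = 5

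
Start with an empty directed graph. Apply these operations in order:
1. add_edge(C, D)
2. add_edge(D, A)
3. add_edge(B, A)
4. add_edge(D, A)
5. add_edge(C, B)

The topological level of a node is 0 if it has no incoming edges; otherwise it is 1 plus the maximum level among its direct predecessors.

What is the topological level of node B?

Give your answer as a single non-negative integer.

Op 1: add_edge(C, D). Edges now: 1
Op 2: add_edge(D, A). Edges now: 2
Op 3: add_edge(B, A). Edges now: 3
Op 4: add_edge(D, A) (duplicate, no change). Edges now: 3
Op 5: add_edge(C, B). Edges now: 4
Compute levels (Kahn BFS):
  sources (in-degree 0): C
  process C: level=0
    C->B: in-degree(B)=0, level(B)=1, enqueue
    C->D: in-degree(D)=0, level(D)=1, enqueue
  process B: level=1
    B->A: in-degree(A)=1, level(A)>=2
  process D: level=1
    D->A: in-degree(A)=0, level(A)=2, enqueue
  process A: level=2
All levels: A:2, B:1, C:0, D:1
level(B) = 1

Answer: 1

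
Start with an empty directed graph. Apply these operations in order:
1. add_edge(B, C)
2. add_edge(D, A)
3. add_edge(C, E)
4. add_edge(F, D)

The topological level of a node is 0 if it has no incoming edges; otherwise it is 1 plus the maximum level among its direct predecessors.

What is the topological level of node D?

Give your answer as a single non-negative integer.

Answer: 1

Derivation:
Op 1: add_edge(B, C). Edges now: 1
Op 2: add_edge(D, A). Edges now: 2
Op 3: add_edge(C, E). Edges now: 3
Op 4: add_edge(F, D). Edges now: 4
Compute levels (Kahn BFS):
  sources (in-degree 0): B, F
  process B: level=0
    B->C: in-degree(C)=0, level(C)=1, enqueue
  process F: level=0
    F->D: in-degree(D)=0, level(D)=1, enqueue
  process C: level=1
    C->E: in-degree(E)=0, level(E)=2, enqueue
  process D: level=1
    D->A: in-degree(A)=0, level(A)=2, enqueue
  process E: level=2
  process A: level=2
All levels: A:2, B:0, C:1, D:1, E:2, F:0
level(D) = 1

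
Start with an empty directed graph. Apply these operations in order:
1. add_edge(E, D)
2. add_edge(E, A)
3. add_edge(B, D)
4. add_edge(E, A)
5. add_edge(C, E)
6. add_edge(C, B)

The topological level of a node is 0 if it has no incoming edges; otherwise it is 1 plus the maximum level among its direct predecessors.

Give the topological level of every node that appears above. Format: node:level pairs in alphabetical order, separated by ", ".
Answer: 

Op 1: add_edge(E, D). Edges now: 1
Op 2: add_edge(E, A). Edges now: 2
Op 3: add_edge(B, D). Edges now: 3
Op 4: add_edge(E, A) (duplicate, no change). Edges now: 3
Op 5: add_edge(C, E). Edges now: 4
Op 6: add_edge(C, B). Edges now: 5
Compute levels (Kahn BFS):
  sources (in-degree 0): C
  process C: level=0
    C->B: in-degree(B)=0, level(B)=1, enqueue
    C->E: in-degree(E)=0, level(E)=1, enqueue
  process B: level=1
    B->D: in-degree(D)=1, level(D)>=2
  process E: level=1
    E->A: in-degree(A)=0, level(A)=2, enqueue
    E->D: in-degree(D)=0, level(D)=2, enqueue
  process A: level=2
  process D: level=2
All levels: A:2, B:1, C:0, D:2, E:1

Answer: A:2, B:1, C:0, D:2, E:1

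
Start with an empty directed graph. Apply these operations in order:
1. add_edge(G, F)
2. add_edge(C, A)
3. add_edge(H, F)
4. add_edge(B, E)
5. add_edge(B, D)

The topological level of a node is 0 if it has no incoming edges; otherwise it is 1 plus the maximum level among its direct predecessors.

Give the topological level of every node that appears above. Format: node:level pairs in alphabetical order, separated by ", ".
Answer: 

Op 1: add_edge(G, F). Edges now: 1
Op 2: add_edge(C, A). Edges now: 2
Op 3: add_edge(H, F). Edges now: 3
Op 4: add_edge(B, E). Edges now: 4
Op 5: add_edge(B, D). Edges now: 5
Compute levels (Kahn BFS):
  sources (in-degree 0): B, C, G, H
  process B: level=0
    B->D: in-degree(D)=0, level(D)=1, enqueue
    B->E: in-degree(E)=0, level(E)=1, enqueue
  process C: level=0
    C->A: in-degree(A)=0, level(A)=1, enqueue
  process G: level=0
    G->F: in-degree(F)=1, level(F)>=1
  process H: level=0
    H->F: in-degree(F)=0, level(F)=1, enqueue
  process D: level=1
  process E: level=1
  process A: level=1
  process F: level=1
All levels: A:1, B:0, C:0, D:1, E:1, F:1, G:0, H:0

Answer: A:1, B:0, C:0, D:1, E:1, F:1, G:0, H:0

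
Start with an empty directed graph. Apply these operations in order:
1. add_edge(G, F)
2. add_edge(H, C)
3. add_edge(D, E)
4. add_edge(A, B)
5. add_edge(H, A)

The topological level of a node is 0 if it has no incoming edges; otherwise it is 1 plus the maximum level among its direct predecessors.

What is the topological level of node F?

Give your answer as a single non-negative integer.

Answer: 1

Derivation:
Op 1: add_edge(G, F). Edges now: 1
Op 2: add_edge(H, C). Edges now: 2
Op 3: add_edge(D, E). Edges now: 3
Op 4: add_edge(A, B). Edges now: 4
Op 5: add_edge(H, A). Edges now: 5
Compute levels (Kahn BFS):
  sources (in-degree 0): D, G, H
  process D: level=0
    D->E: in-degree(E)=0, level(E)=1, enqueue
  process G: level=0
    G->F: in-degree(F)=0, level(F)=1, enqueue
  process H: level=0
    H->A: in-degree(A)=0, level(A)=1, enqueue
    H->C: in-degree(C)=0, level(C)=1, enqueue
  process E: level=1
  process F: level=1
  process A: level=1
    A->B: in-degree(B)=0, level(B)=2, enqueue
  process C: level=1
  process B: level=2
All levels: A:1, B:2, C:1, D:0, E:1, F:1, G:0, H:0
level(F) = 1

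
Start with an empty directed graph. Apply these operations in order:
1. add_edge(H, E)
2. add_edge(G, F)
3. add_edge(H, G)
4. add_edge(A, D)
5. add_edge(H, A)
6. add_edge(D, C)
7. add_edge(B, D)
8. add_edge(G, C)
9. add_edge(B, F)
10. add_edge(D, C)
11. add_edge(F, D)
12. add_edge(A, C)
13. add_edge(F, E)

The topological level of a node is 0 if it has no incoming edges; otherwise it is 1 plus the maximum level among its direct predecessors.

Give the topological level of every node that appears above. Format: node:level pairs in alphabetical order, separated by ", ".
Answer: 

Op 1: add_edge(H, E). Edges now: 1
Op 2: add_edge(G, F). Edges now: 2
Op 3: add_edge(H, G). Edges now: 3
Op 4: add_edge(A, D). Edges now: 4
Op 5: add_edge(H, A). Edges now: 5
Op 6: add_edge(D, C). Edges now: 6
Op 7: add_edge(B, D). Edges now: 7
Op 8: add_edge(G, C). Edges now: 8
Op 9: add_edge(B, F). Edges now: 9
Op 10: add_edge(D, C) (duplicate, no change). Edges now: 9
Op 11: add_edge(F, D). Edges now: 10
Op 12: add_edge(A, C). Edges now: 11
Op 13: add_edge(F, E). Edges now: 12
Compute levels (Kahn BFS):
  sources (in-degree 0): B, H
  process B: level=0
    B->D: in-degree(D)=2, level(D)>=1
    B->F: in-degree(F)=1, level(F)>=1
  process H: level=0
    H->A: in-degree(A)=0, level(A)=1, enqueue
    H->E: in-degree(E)=1, level(E)>=1
    H->G: in-degree(G)=0, level(G)=1, enqueue
  process A: level=1
    A->C: in-degree(C)=2, level(C)>=2
    A->D: in-degree(D)=1, level(D)>=2
  process G: level=1
    G->C: in-degree(C)=1, level(C)>=2
    G->F: in-degree(F)=0, level(F)=2, enqueue
  process F: level=2
    F->D: in-degree(D)=0, level(D)=3, enqueue
    F->E: in-degree(E)=0, level(E)=3, enqueue
  process D: level=3
    D->C: in-degree(C)=0, level(C)=4, enqueue
  process E: level=3
  process C: level=4
All levels: A:1, B:0, C:4, D:3, E:3, F:2, G:1, H:0

Answer: A:1, B:0, C:4, D:3, E:3, F:2, G:1, H:0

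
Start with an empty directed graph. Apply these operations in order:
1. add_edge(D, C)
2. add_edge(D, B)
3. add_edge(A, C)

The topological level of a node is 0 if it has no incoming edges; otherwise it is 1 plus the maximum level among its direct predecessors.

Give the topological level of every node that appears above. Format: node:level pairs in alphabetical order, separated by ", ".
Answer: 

Answer: A:0, B:1, C:1, D:0

Derivation:
Op 1: add_edge(D, C). Edges now: 1
Op 2: add_edge(D, B). Edges now: 2
Op 3: add_edge(A, C). Edges now: 3
Compute levels (Kahn BFS):
  sources (in-degree 0): A, D
  process A: level=0
    A->C: in-degree(C)=1, level(C)>=1
  process D: level=0
    D->B: in-degree(B)=0, level(B)=1, enqueue
    D->C: in-degree(C)=0, level(C)=1, enqueue
  process B: level=1
  process C: level=1
All levels: A:0, B:1, C:1, D:0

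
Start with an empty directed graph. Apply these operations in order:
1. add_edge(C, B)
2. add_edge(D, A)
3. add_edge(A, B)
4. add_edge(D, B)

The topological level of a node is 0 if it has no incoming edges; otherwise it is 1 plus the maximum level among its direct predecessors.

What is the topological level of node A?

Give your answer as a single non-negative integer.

Answer: 1

Derivation:
Op 1: add_edge(C, B). Edges now: 1
Op 2: add_edge(D, A). Edges now: 2
Op 3: add_edge(A, B). Edges now: 3
Op 4: add_edge(D, B). Edges now: 4
Compute levels (Kahn BFS):
  sources (in-degree 0): C, D
  process C: level=0
    C->B: in-degree(B)=2, level(B)>=1
  process D: level=0
    D->A: in-degree(A)=0, level(A)=1, enqueue
    D->B: in-degree(B)=1, level(B)>=1
  process A: level=1
    A->B: in-degree(B)=0, level(B)=2, enqueue
  process B: level=2
All levels: A:1, B:2, C:0, D:0
level(A) = 1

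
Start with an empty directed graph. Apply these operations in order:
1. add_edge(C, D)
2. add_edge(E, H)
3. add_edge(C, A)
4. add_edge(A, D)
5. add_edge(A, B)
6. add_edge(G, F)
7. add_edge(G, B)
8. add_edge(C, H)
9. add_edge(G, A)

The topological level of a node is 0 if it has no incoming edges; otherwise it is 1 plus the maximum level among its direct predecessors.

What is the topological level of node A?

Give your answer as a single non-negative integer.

Answer: 1

Derivation:
Op 1: add_edge(C, D). Edges now: 1
Op 2: add_edge(E, H). Edges now: 2
Op 3: add_edge(C, A). Edges now: 3
Op 4: add_edge(A, D). Edges now: 4
Op 5: add_edge(A, B). Edges now: 5
Op 6: add_edge(G, F). Edges now: 6
Op 7: add_edge(G, B). Edges now: 7
Op 8: add_edge(C, H). Edges now: 8
Op 9: add_edge(G, A). Edges now: 9
Compute levels (Kahn BFS):
  sources (in-degree 0): C, E, G
  process C: level=0
    C->A: in-degree(A)=1, level(A)>=1
    C->D: in-degree(D)=1, level(D)>=1
    C->H: in-degree(H)=1, level(H)>=1
  process E: level=0
    E->H: in-degree(H)=0, level(H)=1, enqueue
  process G: level=0
    G->A: in-degree(A)=0, level(A)=1, enqueue
    G->B: in-degree(B)=1, level(B)>=1
    G->F: in-degree(F)=0, level(F)=1, enqueue
  process H: level=1
  process A: level=1
    A->B: in-degree(B)=0, level(B)=2, enqueue
    A->D: in-degree(D)=0, level(D)=2, enqueue
  process F: level=1
  process B: level=2
  process D: level=2
All levels: A:1, B:2, C:0, D:2, E:0, F:1, G:0, H:1
level(A) = 1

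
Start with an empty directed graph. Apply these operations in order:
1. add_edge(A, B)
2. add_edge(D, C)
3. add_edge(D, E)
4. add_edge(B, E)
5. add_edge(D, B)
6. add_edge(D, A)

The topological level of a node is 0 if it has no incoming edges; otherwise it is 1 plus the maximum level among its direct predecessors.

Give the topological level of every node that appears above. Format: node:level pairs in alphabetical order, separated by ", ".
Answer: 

Op 1: add_edge(A, B). Edges now: 1
Op 2: add_edge(D, C). Edges now: 2
Op 3: add_edge(D, E). Edges now: 3
Op 4: add_edge(B, E). Edges now: 4
Op 5: add_edge(D, B). Edges now: 5
Op 6: add_edge(D, A). Edges now: 6
Compute levels (Kahn BFS):
  sources (in-degree 0): D
  process D: level=0
    D->A: in-degree(A)=0, level(A)=1, enqueue
    D->B: in-degree(B)=1, level(B)>=1
    D->C: in-degree(C)=0, level(C)=1, enqueue
    D->E: in-degree(E)=1, level(E)>=1
  process A: level=1
    A->B: in-degree(B)=0, level(B)=2, enqueue
  process C: level=1
  process B: level=2
    B->E: in-degree(E)=0, level(E)=3, enqueue
  process E: level=3
All levels: A:1, B:2, C:1, D:0, E:3

Answer: A:1, B:2, C:1, D:0, E:3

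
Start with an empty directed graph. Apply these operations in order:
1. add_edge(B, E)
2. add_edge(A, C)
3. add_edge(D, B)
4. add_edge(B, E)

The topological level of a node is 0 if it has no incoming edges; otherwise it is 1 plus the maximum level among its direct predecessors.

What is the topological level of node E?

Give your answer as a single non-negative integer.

Answer: 2

Derivation:
Op 1: add_edge(B, E). Edges now: 1
Op 2: add_edge(A, C). Edges now: 2
Op 3: add_edge(D, B). Edges now: 3
Op 4: add_edge(B, E) (duplicate, no change). Edges now: 3
Compute levels (Kahn BFS):
  sources (in-degree 0): A, D
  process A: level=0
    A->C: in-degree(C)=0, level(C)=1, enqueue
  process D: level=0
    D->B: in-degree(B)=0, level(B)=1, enqueue
  process C: level=1
  process B: level=1
    B->E: in-degree(E)=0, level(E)=2, enqueue
  process E: level=2
All levels: A:0, B:1, C:1, D:0, E:2
level(E) = 2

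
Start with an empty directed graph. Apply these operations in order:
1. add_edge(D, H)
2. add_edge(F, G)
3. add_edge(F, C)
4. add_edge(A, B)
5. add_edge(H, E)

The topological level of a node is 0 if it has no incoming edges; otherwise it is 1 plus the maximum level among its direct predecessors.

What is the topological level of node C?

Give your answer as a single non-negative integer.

Answer: 1

Derivation:
Op 1: add_edge(D, H). Edges now: 1
Op 2: add_edge(F, G). Edges now: 2
Op 3: add_edge(F, C). Edges now: 3
Op 4: add_edge(A, B). Edges now: 4
Op 5: add_edge(H, E). Edges now: 5
Compute levels (Kahn BFS):
  sources (in-degree 0): A, D, F
  process A: level=0
    A->B: in-degree(B)=0, level(B)=1, enqueue
  process D: level=0
    D->H: in-degree(H)=0, level(H)=1, enqueue
  process F: level=0
    F->C: in-degree(C)=0, level(C)=1, enqueue
    F->G: in-degree(G)=0, level(G)=1, enqueue
  process B: level=1
  process H: level=1
    H->E: in-degree(E)=0, level(E)=2, enqueue
  process C: level=1
  process G: level=1
  process E: level=2
All levels: A:0, B:1, C:1, D:0, E:2, F:0, G:1, H:1
level(C) = 1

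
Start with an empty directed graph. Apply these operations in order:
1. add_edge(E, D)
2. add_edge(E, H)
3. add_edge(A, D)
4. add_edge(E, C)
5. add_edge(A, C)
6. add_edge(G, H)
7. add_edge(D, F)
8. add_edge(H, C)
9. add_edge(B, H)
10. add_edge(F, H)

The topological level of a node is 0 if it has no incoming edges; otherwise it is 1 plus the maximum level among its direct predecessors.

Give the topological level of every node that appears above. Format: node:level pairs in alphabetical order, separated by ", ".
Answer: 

Answer: A:0, B:0, C:4, D:1, E:0, F:2, G:0, H:3

Derivation:
Op 1: add_edge(E, D). Edges now: 1
Op 2: add_edge(E, H). Edges now: 2
Op 3: add_edge(A, D). Edges now: 3
Op 4: add_edge(E, C). Edges now: 4
Op 5: add_edge(A, C). Edges now: 5
Op 6: add_edge(G, H). Edges now: 6
Op 7: add_edge(D, F). Edges now: 7
Op 8: add_edge(H, C). Edges now: 8
Op 9: add_edge(B, H). Edges now: 9
Op 10: add_edge(F, H). Edges now: 10
Compute levels (Kahn BFS):
  sources (in-degree 0): A, B, E, G
  process A: level=0
    A->C: in-degree(C)=2, level(C)>=1
    A->D: in-degree(D)=1, level(D)>=1
  process B: level=0
    B->H: in-degree(H)=3, level(H)>=1
  process E: level=0
    E->C: in-degree(C)=1, level(C)>=1
    E->D: in-degree(D)=0, level(D)=1, enqueue
    E->H: in-degree(H)=2, level(H)>=1
  process G: level=0
    G->H: in-degree(H)=1, level(H)>=1
  process D: level=1
    D->F: in-degree(F)=0, level(F)=2, enqueue
  process F: level=2
    F->H: in-degree(H)=0, level(H)=3, enqueue
  process H: level=3
    H->C: in-degree(C)=0, level(C)=4, enqueue
  process C: level=4
All levels: A:0, B:0, C:4, D:1, E:0, F:2, G:0, H:3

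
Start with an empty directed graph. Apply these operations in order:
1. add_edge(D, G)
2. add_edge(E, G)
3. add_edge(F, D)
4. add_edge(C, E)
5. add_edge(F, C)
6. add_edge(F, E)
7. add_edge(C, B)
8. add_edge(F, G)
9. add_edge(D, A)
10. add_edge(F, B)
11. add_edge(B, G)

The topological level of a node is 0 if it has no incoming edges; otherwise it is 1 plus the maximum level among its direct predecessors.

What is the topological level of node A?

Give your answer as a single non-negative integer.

Op 1: add_edge(D, G). Edges now: 1
Op 2: add_edge(E, G). Edges now: 2
Op 3: add_edge(F, D). Edges now: 3
Op 4: add_edge(C, E). Edges now: 4
Op 5: add_edge(F, C). Edges now: 5
Op 6: add_edge(F, E). Edges now: 6
Op 7: add_edge(C, B). Edges now: 7
Op 8: add_edge(F, G). Edges now: 8
Op 9: add_edge(D, A). Edges now: 9
Op 10: add_edge(F, B). Edges now: 10
Op 11: add_edge(B, G). Edges now: 11
Compute levels (Kahn BFS):
  sources (in-degree 0): F
  process F: level=0
    F->B: in-degree(B)=1, level(B)>=1
    F->C: in-degree(C)=0, level(C)=1, enqueue
    F->D: in-degree(D)=0, level(D)=1, enqueue
    F->E: in-degree(E)=1, level(E)>=1
    F->G: in-degree(G)=3, level(G)>=1
  process C: level=1
    C->B: in-degree(B)=0, level(B)=2, enqueue
    C->E: in-degree(E)=0, level(E)=2, enqueue
  process D: level=1
    D->A: in-degree(A)=0, level(A)=2, enqueue
    D->G: in-degree(G)=2, level(G)>=2
  process B: level=2
    B->G: in-degree(G)=1, level(G)>=3
  process E: level=2
    E->G: in-degree(G)=0, level(G)=3, enqueue
  process A: level=2
  process G: level=3
All levels: A:2, B:2, C:1, D:1, E:2, F:0, G:3
level(A) = 2

Answer: 2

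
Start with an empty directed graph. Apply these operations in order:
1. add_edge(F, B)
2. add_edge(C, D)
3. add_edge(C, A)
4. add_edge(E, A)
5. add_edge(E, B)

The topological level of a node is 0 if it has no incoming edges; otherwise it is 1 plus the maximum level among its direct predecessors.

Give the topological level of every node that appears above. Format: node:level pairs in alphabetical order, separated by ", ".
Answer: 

Answer: A:1, B:1, C:0, D:1, E:0, F:0

Derivation:
Op 1: add_edge(F, B). Edges now: 1
Op 2: add_edge(C, D). Edges now: 2
Op 3: add_edge(C, A). Edges now: 3
Op 4: add_edge(E, A). Edges now: 4
Op 5: add_edge(E, B). Edges now: 5
Compute levels (Kahn BFS):
  sources (in-degree 0): C, E, F
  process C: level=0
    C->A: in-degree(A)=1, level(A)>=1
    C->D: in-degree(D)=0, level(D)=1, enqueue
  process E: level=0
    E->A: in-degree(A)=0, level(A)=1, enqueue
    E->B: in-degree(B)=1, level(B)>=1
  process F: level=0
    F->B: in-degree(B)=0, level(B)=1, enqueue
  process D: level=1
  process A: level=1
  process B: level=1
All levels: A:1, B:1, C:0, D:1, E:0, F:0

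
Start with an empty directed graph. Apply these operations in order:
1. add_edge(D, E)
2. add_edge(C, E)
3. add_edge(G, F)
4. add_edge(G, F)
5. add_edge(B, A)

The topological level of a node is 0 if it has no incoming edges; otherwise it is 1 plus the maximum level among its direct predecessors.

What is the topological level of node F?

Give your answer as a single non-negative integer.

Op 1: add_edge(D, E). Edges now: 1
Op 2: add_edge(C, E). Edges now: 2
Op 3: add_edge(G, F). Edges now: 3
Op 4: add_edge(G, F) (duplicate, no change). Edges now: 3
Op 5: add_edge(B, A). Edges now: 4
Compute levels (Kahn BFS):
  sources (in-degree 0): B, C, D, G
  process B: level=0
    B->A: in-degree(A)=0, level(A)=1, enqueue
  process C: level=0
    C->E: in-degree(E)=1, level(E)>=1
  process D: level=0
    D->E: in-degree(E)=0, level(E)=1, enqueue
  process G: level=0
    G->F: in-degree(F)=0, level(F)=1, enqueue
  process A: level=1
  process E: level=1
  process F: level=1
All levels: A:1, B:0, C:0, D:0, E:1, F:1, G:0
level(F) = 1

Answer: 1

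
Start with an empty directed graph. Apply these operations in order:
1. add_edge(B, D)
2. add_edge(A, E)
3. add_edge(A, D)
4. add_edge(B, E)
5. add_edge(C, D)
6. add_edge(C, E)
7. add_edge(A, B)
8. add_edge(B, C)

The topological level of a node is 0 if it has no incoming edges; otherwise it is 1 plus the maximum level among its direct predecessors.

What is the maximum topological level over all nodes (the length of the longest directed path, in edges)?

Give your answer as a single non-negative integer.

Op 1: add_edge(B, D). Edges now: 1
Op 2: add_edge(A, E). Edges now: 2
Op 3: add_edge(A, D). Edges now: 3
Op 4: add_edge(B, E). Edges now: 4
Op 5: add_edge(C, D). Edges now: 5
Op 6: add_edge(C, E). Edges now: 6
Op 7: add_edge(A, B). Edges now: 7
Op 8: add_edge(B, C). Edges now: 8
Compute levels (Kahn BFS):
  sources (in-degree 0): A
  process A: level=0
    A->B: in-degree(B)=0, level(B)=1, enqueue
    A->D: in-degree(D)=2, level(D)>=1
    A->E: in-degree(E)=2, level(E)>=1
  process B: level=1
    B->C: in-degree(C)=0, level(C)=2, enqueue
    B->D: in-degree(D)=1, level(D)>=2
    B->E: in-degree(E)=1, level(E)>=2
  process C: level=2
    C->D: in-degree(D)=0, level(D)=3, enqueue
    C->E: in-degree(E)=0, level(E)=3, enqueue
  process D: level=3
  process E: level=3
All levels: A:0, B:1, C:2, D:3, E:3
max level = 3

Answer: 3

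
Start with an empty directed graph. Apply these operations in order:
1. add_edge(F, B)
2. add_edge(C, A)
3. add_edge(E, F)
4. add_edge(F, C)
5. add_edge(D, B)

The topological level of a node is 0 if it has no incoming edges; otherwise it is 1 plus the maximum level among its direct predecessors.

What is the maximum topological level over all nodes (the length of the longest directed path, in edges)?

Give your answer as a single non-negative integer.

Op 1: add_edge(F, B). Edges now: 1
Op 2: add_edge(C, A). Edges now: 2
Op 3: add_edge(E, F). Edges now: 3
Op 4: add_edge(F, C). Edges now: 4
Op 5: add_edge(D, B). Edges now: 5
Compute levels (Kahn BFS):
  sources (in-degree 0): D, E
  process D: level=0
    D->B: in-degree(B)=1, level(B)>=1
  process E: level=0
    E->F: in-degree(F)=0, level(F)=1, enqueue
  process F: level=1
    F->B: in-degree(B)=0, level(B)=2, enqueue
    F->C: in-degree(C)=0, level(C)=2, enqueue
  process B: level=2
  process C: level=2
    C->A: in-degree(A)=0, level(A)=3, enqueue
  process A: level=3
All levels: A:3, B:2, C:2, D:0, E:0, F:1
max level = 3

Answer: 3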